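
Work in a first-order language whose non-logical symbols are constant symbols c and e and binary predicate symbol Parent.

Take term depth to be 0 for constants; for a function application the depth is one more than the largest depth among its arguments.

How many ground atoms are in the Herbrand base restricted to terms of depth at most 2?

4

First count ground terms of depth ≤ 2.
With no function symbols every ground term is a constant, so there are exactly 2 ground terms at every depth bound.
N_0 = 2
N_1 = 2
N_2 = 2
So |H| = 2.
Each predicate of arity r yields |H|^r ground atoms (one per choice of an r-tuple from H):
  Parent: 2^2 = 4
Total ground atoms: 4.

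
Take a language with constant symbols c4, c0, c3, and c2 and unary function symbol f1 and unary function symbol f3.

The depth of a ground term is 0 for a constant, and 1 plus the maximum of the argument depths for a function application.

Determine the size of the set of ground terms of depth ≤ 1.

12

Write N_k for the number of ground terms of depth ≤ k. A term of depth ≤ k is either a constant or a function symbol applied to arguments of depth ≤ k−1, so N_k = 4 + N_{k-1} + N_{k-1}.
N_0 = 4
N_1 = 4 + 4 + 4 = 12
Explicitly: c4, c0, c3, c2, f1(c4), f1(c0), f1(c3), f1(c2), f3(c4), f3(c0), f3(c3), f3(c2).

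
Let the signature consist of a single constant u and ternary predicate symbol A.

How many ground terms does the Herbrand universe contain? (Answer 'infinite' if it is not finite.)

1

There are no function symbols, so the only ground term is the single constant.
The Herbrand universe is {u}, finite with 1 element.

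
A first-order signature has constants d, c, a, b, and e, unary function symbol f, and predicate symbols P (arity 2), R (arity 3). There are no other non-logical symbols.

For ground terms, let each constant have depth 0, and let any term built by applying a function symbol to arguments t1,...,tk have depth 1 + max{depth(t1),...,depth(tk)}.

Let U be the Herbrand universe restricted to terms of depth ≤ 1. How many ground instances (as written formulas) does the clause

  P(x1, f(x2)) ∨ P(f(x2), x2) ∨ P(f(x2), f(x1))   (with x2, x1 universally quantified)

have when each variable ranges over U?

100

Ground terms of depth ≤ 1:
  Let N_k = |{terms of depth ≤ k}|. Then N_0 = 5 and N_k = 5 + N_{k-1} for k ≥ 1 (one summand per function symbol, arity giving the exponent).
  N_0 = 5
  N_1 = 5 + 5 = 10
So there are 10 ground terms available for substitution.
The clause has 2 distinct variables (x2, x1), each appearing in the body. In the free term algebra distinct substitutions yield syntactically distinct ground instances.
Number of ground instances = 10^2 = 100.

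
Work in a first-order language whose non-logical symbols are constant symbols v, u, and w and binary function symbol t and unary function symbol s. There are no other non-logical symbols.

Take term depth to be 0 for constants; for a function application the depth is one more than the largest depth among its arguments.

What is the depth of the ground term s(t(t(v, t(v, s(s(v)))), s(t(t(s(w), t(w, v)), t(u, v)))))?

depth(s(v)) = 1 + depth(v) = 1 + 0 = 1
depth(s(s(v))) = 1 + depth(s(v)) = 1 + 1 = 2
depth(t(v, s(s(v)))) = 1 + max(0, 2) = 3
depth(t(v, t(v, s(s(v))))) = 1 + max(0, 3) = 4
depth(s(w)) = 1 + depth(w) = 1 + 0 = 1
depth(t(w, v)) = 1 + max(0, 0) = 1
depth(t(s(w), t(w, v))) = 1 + max(1, 1) = 2
depth(t(u, v)) = 1 + max(0, 0) = 1
depth(t(t(s(w), t(w, v)), t(u, v))) = 1 + max(2, 1) = 3
depth(s(t(t(s(w), t(w, v)), t(u, v)))) = 1 + depth(t(t(s(w), t(w, v)), t(u, v))) = 1 + 3 = 4
depth(t(t(v, t(v, s(s(v)))), s(t(t(s(w), t(w, v)), t(u, v))))) = 1 + max(4, 4) = 5
depth(s(t(t(v, t(v, s(s(v)))), s(t(t(s(w), t(w, v)), t(u, v)))))) = 1 + depth(t(t(v, t(v, s(s(v)))), s(t(t(s(w), t(w, v)), t(u, v))))) = 1 + 5 = 6

6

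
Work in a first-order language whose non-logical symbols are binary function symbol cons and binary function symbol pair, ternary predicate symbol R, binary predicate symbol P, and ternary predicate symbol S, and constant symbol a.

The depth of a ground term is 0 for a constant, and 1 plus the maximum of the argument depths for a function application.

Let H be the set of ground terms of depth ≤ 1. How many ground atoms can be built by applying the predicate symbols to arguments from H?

First count ground terms of depth ≤ 1.
If N_k denotes the number of depth-≤k ground terms, the 1 constant gives N_0 = 1, and each function symbol of arity r contributes N_{k-1}^r new terms at level k: N_k = 1 + N_{k-1}^2 + N_{k-1}^2.
N_0 = 1
N_1 = 1 + 1^2 + 1^2 = 3
Explicitly: a, cons(a, a), pair(a, a).
So |H| = 3.
Ground atoms are formed by filling each argument slot of a predicate with a term from H, so an r-ary predicate gives |H|^r atoms:
  R: 3^3 = 27;  P: 3^2 = 9;  S: 3^3 = 27
Total ground atoms: 27 + 9 + 27 = 63.

63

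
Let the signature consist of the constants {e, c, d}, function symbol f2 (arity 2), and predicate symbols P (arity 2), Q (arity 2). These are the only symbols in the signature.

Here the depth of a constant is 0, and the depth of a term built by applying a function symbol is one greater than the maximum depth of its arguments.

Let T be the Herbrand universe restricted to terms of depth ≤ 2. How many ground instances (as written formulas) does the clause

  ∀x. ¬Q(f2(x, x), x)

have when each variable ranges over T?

147

Ground terms of depth ≤ 2:
  Count level by level. With function symbols f2/2, the terms of depth ≤ k are the 3 constants together with each function applied to depth-≤(k−1) tuples, so N_k = 3 + N_{k-1}^2.
  N_0 = 3
  N_1 = 3 + 3^2 = 12
  N_2 = 3 + 12^2 = 147
So there are 147 ground terms available for substitution.
There is 1 variable to instantiate (x),  occurring in at least one literal, so different choices give different ground instances.
Number of ground instances = 147.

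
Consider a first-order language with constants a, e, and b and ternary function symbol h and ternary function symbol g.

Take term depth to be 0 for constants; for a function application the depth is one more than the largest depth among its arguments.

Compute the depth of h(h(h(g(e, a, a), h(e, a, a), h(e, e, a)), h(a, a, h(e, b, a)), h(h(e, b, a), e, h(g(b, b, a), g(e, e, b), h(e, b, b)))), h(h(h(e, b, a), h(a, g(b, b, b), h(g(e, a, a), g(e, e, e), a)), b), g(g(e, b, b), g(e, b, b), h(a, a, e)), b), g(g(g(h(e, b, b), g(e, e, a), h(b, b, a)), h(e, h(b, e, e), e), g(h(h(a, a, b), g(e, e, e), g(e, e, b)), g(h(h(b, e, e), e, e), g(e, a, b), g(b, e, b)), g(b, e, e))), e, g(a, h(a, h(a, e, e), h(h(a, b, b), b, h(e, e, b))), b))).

7

depth(g(e, a, a)) = 1 + max(0, 0, 0) = 1
depth(h(e, a, a)) = 1 + max(0, 0, 0) = 1
depth(h(e, e, a)) = 1 + max(0, 0, 0) = 1
depth(h(g(e, a, a), h(e, a, a), h(e, e, a))) = 1 + max(1, 1, 1) = 2
depth(h(e, b, a)) = 1 + max(0, 0, 0) = 1
depth(h(a, a, h(e, b, a))) = 1 + max(0, 0, 1) = 2
depth(g(b, b, a)) = 1 + max(0, 0, 0) = 1
depth(g(e, e, b)) = 1 + max(0, 0, 0) = 1
depth(h(e, b, b)) = 1 + max(0, 0, 0) = 1
depth(h(g(b, b, a), g(e, e, b), h(e, b, b))) = 1 + max(1, 1, 1) = 2
depth(h(h(e, b, a), e, h(g(b, b, a), g(e, e, b), h(e, b, b)))) = 1 + max(1, 0, 2) = 3
depth(h(h(g(e, a, a), h(e, a, a), h(e, e, a)), h(a, a, h(e, b, a)), h(h(e, b, a), e, h(g(b, b, a), g(e, e, b), h(e, b, b))))) = 1 + max(2, 2, 3) = 4
depth(g(b, b, b)) = 1 + max(0, 0, 0) = 1
depth(g(e, e, e)) = 1 + max(0, 0, 0) = 1
depth(h(g(e, a, a), g(e, e, e), a)) = 1 + max(1, 1, 0) = 2
depth(h(a, g(b, b, b), h(g(e, a, a), g(e, e, e), a))) = 1 + max(0, 1, 2) = 3
depth(h(h(e, b, a), h(a, g(b, b, b), h(g(e, a, a), g(e, e, e), a)), b)) = 1 + max(1, 3, 0) = 4
depth(g(e, b, b)) = 1 + max(0, 0, 0) = 1
depth(h(a, a, e)) = 1 + max(0, 0, 0) = 1
depth(g(g(e, b, b), g(e, b, b), h(a, a, e))) = 1 + max(1, 1, 1) = 2
depth(h(h(h(e, b, a), h(a, g(b, b, b), h(g(e, a, a), g(e, e, e), a)), b), g(g(e, b, b), g(e, b, b), h(a, a, e)), b)) = 1 + max(4, 2, 0) = 5
depth(g(e, e, a)) = 1 + max(0, 0, 0) = 1
depth(h(b, b, a)) = 1 + max(0, 0, 0) = 1
depth(g(h(e, b, b), g(e, e, a), h(b, b, a))) = 1 + max(1, 1, 1) = 2
depth(h(b, e, e)) = 1 + max(0, 0, 0) = 1
depth(h(e, h(b, e, e), e)) = 1 + max(0, 1, 0) = 2
depth(h(a, a, b)) = 1 + max(0, 0, 0) = 1
depth(h(h(a, a, b), g(e, e, e), g(e, e, b))) = 1 + max(1, 1, 1) = 2
depth(h(h(b, e, e), e, e)) = 1 + max(1, 0, 0) = 2
depth(g(e, a, b)) = 1 + max(0, 0, 0) = 1
depth(g(b, e, b)) = 1 + max(0, 0, 0) = 1
depth(g(h(h(b, e, e), e, e), g(e, a, b), g(b, e, b))) = 1 + max(2, 1, 1) = 3
depth(g(b, e, e)) = 1 + max(0, 0, 0) = 1
depth(g(h(h(a, a, b), g(e, e, e), g(e, e, b)), g(h(h(b, e, e), e, e), g(e, a, b), g(b, e, b)), g(b, e, e))) = 1 + max(2, 3, 1) = 4
depth(g(g(h(e, b, b), g(e, e, a), h(b, b, a)), h(e, h(b, e, e), e), g(h(h(a, a, b), g(e, e, e), g(e, e, b)), g(h(h(b, e, e), e, e), g(e, a, b), g(b, e, b)), g(b, e, e)))) = 1 + max(2, 2, 4) = 5
depth(h(a, e, e)) = 1 + max(0, 0, 0) = 1
depth(h(a, b, b)) = 1 + max(0, 0, 0) = 1
depth(h(e, e, b)) = 1 + max(0, 0, 0) = 1
depth(h(h(a, b, b), b, h(e, e, b))) = 1 + max(1, 0, 1) = 2
depth(h(a, h(a, e, e), h(h(a, b, b), b, h(e, e, b)))) = 1 + max(0, 1, 2) = 3
depth(g(a, h(a, h(a, e, e), h(h(a, b, b), b, h(e, e, b))), b)) = 1 + max(0, 3, 0) = 4
depth(g(g(g(h(e, b, b), g(e, e, a), h(b, b, a)), h(e, h(b, e, e), e), g(h(h(a, a, b), g(e, e, e), g(e, e, b)), g(h(h(b, e, e), e, e), g(e, a, b), g(b, e, b)), g(b, e, e))), e, g(a, h(a, h(a, e, e), h(h(a, b, b), b, h(e, e, b))), b))) = 1 + max(5, 0, 4) = 6
depth(h(h(h(g(e, a, a), h(e, a, a), h(e, e, a)), h(a, a, h(e, b, a)), h(h(e, b, a), e, h(g(b, b, a), g(e, e, b), h(e, b, b)))), h(h(h(e, b, a), h(a, g(b, b, b), h(g(e, a, a), g(e, e, e), a)), b), g(g(e, b, b), g(e, b, b), h(a, a, e)), b), g(g(g(h(e, b, b), g(e, e, a), h(b, b, a)), h(e, h(b, e, e), e), g(h(h(a, a, b), g(e, e, e), g(e, e, b)), g(h(h(b, e, e), e, e), g(e, a, b), g(b, e, b)), g(b, e, e))), e, g(a, h(a, h(a, e, e), h(h(a, b, b), b, h(e, e, b))), b)))) = 1 + max(4, 5, 6) = 7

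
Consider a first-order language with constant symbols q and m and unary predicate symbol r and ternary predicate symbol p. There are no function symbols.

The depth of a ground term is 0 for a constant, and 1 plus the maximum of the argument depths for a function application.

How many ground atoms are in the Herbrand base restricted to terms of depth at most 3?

First count ground terms of depth ≤ 3.
With no function symbols every ground term is a constant, so there are exactly 2 ground terms at every depth bound.
N_0 = 2
N_1 = 2
N_2 = 2
N_3 = 2
Explicitly: q, m.
So |H| = 2.
Ground atoms are formed by filling each argument slot of a predicate with a term from H, so an r-ary predicate gives |H|^r atoms:
  r: 2;  p: 2^3 = 8
Total ground atoms: 2 + 8 = 10.

10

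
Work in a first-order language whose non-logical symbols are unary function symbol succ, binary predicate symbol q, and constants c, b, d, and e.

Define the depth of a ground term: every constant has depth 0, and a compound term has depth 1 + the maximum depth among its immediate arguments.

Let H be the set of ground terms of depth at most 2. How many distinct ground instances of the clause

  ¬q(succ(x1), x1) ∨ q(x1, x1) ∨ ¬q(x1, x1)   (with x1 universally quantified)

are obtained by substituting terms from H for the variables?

Ground terms of depth ≤ 2:
  Let N_k = |{terms of depth ≤ k}|. Then N_0 = 4 and N_k = 4 + N_{k-1} for k ≥ 1 (one summand per function symbol, arity giving the exponent).
  N_0 = 4
  N_1 = 4 + 4 = 8
  N_2 = 4 + 8 = 12
So there are 12 ground terms available for substitution.
There is 1 variable to instantiate (x1),  occurring in at least one literal, so different choices give different ground instances.
Number of ground instances = 12.

12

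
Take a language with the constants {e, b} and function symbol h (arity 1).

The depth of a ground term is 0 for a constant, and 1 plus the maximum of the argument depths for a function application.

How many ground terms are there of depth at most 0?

Let N_k count ground terms of depth at most k. Each non-constant term of depth ≤ k is some function symbol applied to depth-≤(k−1) arguments, giving N_k = 2 + N_{k-1}.
N_0 = 2
Explicitly: e, b.

2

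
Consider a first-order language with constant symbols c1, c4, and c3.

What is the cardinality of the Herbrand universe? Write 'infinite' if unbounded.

3

There are no function symbols, so every ground term is one of the 3 constants.
The Herbrand universe is {c1, c4, c3}, which is finite with 3 elements.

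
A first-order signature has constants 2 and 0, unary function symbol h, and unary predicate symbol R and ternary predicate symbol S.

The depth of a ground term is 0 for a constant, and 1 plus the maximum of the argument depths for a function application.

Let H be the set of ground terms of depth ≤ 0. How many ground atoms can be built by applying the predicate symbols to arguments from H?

First count ground terms of depth ≤ 0.
Let N_k = |{terms of depth ≤ k}|. Then N_0 = 2 and N_k = 2 + N_{k-1} for k ≥ 1 (one summand per function symbol, arity giving the exponent).
N_0 = 2
So |H| = 2.
A ground atom is a predicate applied to a tuple of terms from H, so the count is the sum over predicates of |H|^arity:
  R: 2;  S: 2^3 = 8
Total ground atoms: 2 + 8 = 10.

10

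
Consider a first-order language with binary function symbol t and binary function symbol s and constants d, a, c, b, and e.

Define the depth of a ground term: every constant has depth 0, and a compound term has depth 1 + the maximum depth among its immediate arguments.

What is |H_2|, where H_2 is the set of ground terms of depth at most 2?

6055

Write N_k for the number of ground terms of depth ≤ k. A term of depth ≤ k is either a constant or a function symbol applied to arguments of depth ≤ k−1, so N_k = 5 + N_{k-1}^2 + N_{k-1}^2.
N_0 = 5
N_1 = 5 + 5^2 + 5^2 = 55
N_2 = 5 + 55^2 + 55^2 = 6055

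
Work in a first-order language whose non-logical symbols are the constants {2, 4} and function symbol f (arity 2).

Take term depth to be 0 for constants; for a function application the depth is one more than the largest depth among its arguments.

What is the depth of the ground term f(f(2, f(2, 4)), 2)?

3

depth(f(2, 4)) = 1 + max(0, 0) = 1
depth(f(2, f(2, 4))) = 1 + max(0, 1) = 2
depth(f(f(2, f(2, 4)), 2)) = 1 + max(2, 0) = 3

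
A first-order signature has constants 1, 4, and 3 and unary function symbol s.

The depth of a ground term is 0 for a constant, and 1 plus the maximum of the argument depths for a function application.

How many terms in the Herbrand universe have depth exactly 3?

If N_k denotes the number of depth-≤k ground terms, the 3 constants give N_0 = 3, and each function symbol of arity r contributes N_{k-1}^r new terms at level k: N_k = 3 + N_{k-1}.
N_0 = 3
N_1 = 3 + 3 = 6
N_2 = 3 + 6 = 9
N_3 = 3 + 9 = 12
Terms of depth exactly 3: N_3 − N_2 = 12 − 9 = 3.

3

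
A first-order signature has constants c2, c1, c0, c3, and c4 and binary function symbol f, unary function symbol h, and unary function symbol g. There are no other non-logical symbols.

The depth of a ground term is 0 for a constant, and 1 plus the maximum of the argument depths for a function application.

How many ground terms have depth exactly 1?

Let N_k count ground terms of depth at most k. Each non-constant term of depth ≤ k is some function symbol applied to depth-≤(k−1) arguments, giving N_k = 5 + N_{k-1}^2 + N_{k-1} + N_{k-1}.
N_0 = 5
N_1 = 5 + 5^2 + 5 + 5 = 40
Terms of depth exactly 1: N_1 − N_0 = 40 − 5 = 35.

35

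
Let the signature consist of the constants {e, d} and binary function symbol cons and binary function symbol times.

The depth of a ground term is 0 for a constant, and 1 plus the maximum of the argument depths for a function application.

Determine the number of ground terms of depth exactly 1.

8

Let N_k count ground terms of depth at most k. Each non-constant term of depth ≤ k is some function symbol applied to depth-≤(k−1) arguments, giving N_k = 2 + N_{k-1}^2 + N_{k-1}^2.
N_0 = 2
N_1 = 2 + 2^2 + 2^2 = 10
Terms of depth exactly 1: N_1 − N_0 = 10 − 2 = 8.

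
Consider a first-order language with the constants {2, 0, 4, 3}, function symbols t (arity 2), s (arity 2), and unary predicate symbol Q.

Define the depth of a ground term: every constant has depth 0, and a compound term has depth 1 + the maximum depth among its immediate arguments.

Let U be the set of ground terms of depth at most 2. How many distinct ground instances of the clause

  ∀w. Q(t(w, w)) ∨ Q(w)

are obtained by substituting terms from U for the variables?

2596

Ground terms of depth ≤ 2:
  Let N_k = |{terms of depth ≤ k}|. Then N_0 = 4 and N_k = 4 + N_{k-1}^2 + N_{k-1}^2 for k ≥ 1 (one summand per function symbol, arity giving the exponent).
  N_0 = 4
  N_1 = 4 + 4^2 + 4^2 = 36
  N_2 = 4 + 36^2 + 36^2 = 2596
So there are 2596 ground terms available for substitution.
The body mentions the single quantified variable w; since ground terms form a free algebra, no two substitutions collapse to the same formula.
Number of ground instances = 2596.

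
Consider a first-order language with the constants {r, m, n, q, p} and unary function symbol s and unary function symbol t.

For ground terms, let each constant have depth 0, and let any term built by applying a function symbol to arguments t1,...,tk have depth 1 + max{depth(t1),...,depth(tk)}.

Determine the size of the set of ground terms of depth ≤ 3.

75

Let N_k = |{terms of depth ≤ k}|. Then N_0 = 5 and N_k = 5 + N_{k-1} + N_{k-1} for k ≥ 1 (one summand per function symbol, arity giving the exponent).
N_0 = 5
N_1 = 5 + 5 + 5 = 15
N_2 = 5 + 15 + 15 = 35
N_3 = 5 + 35 + 35 = 75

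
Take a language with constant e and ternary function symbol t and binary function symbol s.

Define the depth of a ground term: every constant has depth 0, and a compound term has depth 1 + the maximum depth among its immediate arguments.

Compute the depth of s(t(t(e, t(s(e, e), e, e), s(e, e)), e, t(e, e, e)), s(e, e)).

depth(s(e, e)) = 1 + max(0, 0) = 1
depth(t(s(e, e), e, e)) = 1 + max(1, 0, 0) = 2
depth(t(e, t(s(e, e), e, e), s(e, e))) = 1 + max(0, 2, 1) = 3
depth(t(e, e, e)) = 1 + max(0, 0, 0) = 1
depth(t(t(e, t(s(e, e), e, e), s(e, e)), e, t(e, e, e))) = 1 + max(3, 0, 1) = 4
depth(s(t(t(e, t(s(e, e), e, e), s(e, e)), e, t(e, e, e)), s(e, e))) = 1 + max(4, 1) = 5

5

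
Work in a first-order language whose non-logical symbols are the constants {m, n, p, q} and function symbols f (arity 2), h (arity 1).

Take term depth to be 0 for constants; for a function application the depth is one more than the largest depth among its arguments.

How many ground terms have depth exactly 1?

Let N_k count ground terms of depth at most k. Each non-constant term of depth ≤ k is some function symbol applied to depth-≤(k−1) arguments, giving N_k = 4 + N_{k-1}^2 + N_{k-1}.
N_0 = 4
N_1 = 4 + 4^2 + 4 = 24
Terms of depth exactly 1: N_1 − N_0 = 24 − 4 = 20.

20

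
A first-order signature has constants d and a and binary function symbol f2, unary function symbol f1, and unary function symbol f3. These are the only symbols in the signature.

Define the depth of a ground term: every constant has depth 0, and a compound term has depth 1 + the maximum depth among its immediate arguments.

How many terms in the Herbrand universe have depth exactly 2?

Count level by level. With function symbols f2/2, f1/1, f3/1, the terms of depth ≤ k are the 2 constants together with each function applied to depth-≤(k−1) tuples, so N_k = 2 + N_{k-1}^2 + N_{k-1} + N_{k-1}.
N_0 = 2
N_1 = 2 + 2^2 + 2 + 2 = 10
N_2 = 2 + 10^2 + 10 + 10 = 122
Terms of depth exactly 2: N_2 − N_1 = 122 − 10 = 112.

112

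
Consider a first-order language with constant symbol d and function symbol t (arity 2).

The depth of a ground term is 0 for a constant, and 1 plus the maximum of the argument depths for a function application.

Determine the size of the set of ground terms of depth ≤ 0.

Let N_k = |{terms of depth ≤ k}|. Then N_0 = 1 and N_k = 1 + N_{k-1}^2 for k ≥ 1 (one summand per function symbol, arity giving the exponent).
N_0 = 1
Explicitly: d.

1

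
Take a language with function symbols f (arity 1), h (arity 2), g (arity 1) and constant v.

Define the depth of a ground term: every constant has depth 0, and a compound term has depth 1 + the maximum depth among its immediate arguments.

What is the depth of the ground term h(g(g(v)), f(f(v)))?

depth(g(v)) = 1 + depth(v) = 1 + 0 = 1
depth(g(g(v))) = 1 + depth(g(v)) = 1 + 1 = 2
depth(f(v)) = 1 + depth(v) = 1 + 0 = 1
depth(f(f(v))) = 1 + depth(f(v)) = 1 + 1 = 2
depth(h(g(g(v)), f(f(v)))) = 1 + max(2, 2) = 3

3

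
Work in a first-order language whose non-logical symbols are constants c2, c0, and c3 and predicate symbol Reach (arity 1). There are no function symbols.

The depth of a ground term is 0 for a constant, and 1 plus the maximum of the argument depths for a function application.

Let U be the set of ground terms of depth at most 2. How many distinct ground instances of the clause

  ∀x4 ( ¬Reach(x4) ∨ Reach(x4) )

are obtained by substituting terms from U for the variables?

3

Ground terms of depth ≤ 2:
  With no function symbols every ground term is a constant, so there are exactly 3 ground terms at every depth bound.
  N_0 = 3
  N_1 = 3
  N_2 = 3
So there are 3 ground terms available for substitution.
The variable x4 ranges independently over the available ground terms, and distinct assignments produce distinct instances.
Number of ground instances = 3.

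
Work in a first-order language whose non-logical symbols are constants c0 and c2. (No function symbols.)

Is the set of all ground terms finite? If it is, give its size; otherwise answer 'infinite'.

There are no function symbols, so every ground term is one of the 2 constants.
The Herbrand universe is {c0, c2}, which is finite with 2 elements.

2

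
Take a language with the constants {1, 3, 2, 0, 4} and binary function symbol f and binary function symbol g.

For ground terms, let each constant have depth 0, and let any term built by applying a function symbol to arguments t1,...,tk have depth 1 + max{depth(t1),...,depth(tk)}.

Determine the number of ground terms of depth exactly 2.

6000

Write N_k for the number of ground terms of depth ≤ k. A term of depth ≤ k is either a constant or a function symbol applied to arguments of depth ≤ k−1, so N_k = 5 + N_{k-1}^2 + N_{k-1}^2.
N_0 = 5
N_1 = 5 + 5^2 + 5^2 = 55
N_2 = 5 + 55^2 + 55^2 = 6055
Terms of depth exactly 2: N_2 − N_1 = 6055 − 55 = 6000.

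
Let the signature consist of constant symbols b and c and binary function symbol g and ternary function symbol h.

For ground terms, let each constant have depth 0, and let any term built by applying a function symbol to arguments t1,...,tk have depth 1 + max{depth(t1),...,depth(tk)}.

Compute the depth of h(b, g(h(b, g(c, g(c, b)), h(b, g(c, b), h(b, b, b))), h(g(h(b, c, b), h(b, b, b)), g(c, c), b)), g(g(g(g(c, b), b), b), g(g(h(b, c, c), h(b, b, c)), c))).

depth(g(c, b)) = 1 + max(0, 0) = 1
depth(g(c, g(c, b))) = 1 + max(0, 1) = 2
depth(h(b, b, b)) = 1 + max(0, 0, 0) = 1
depth(h(b, g(c, b), h(b, b, b))) = 1 + max(0, 1, 1) = 2
depth(h(b, g(c, g(c, b)), h(b, g(c, b), h(b, b, b)))) = 1 + max(0, 2, 2) = 3
depth(h(b, c, b)) = 1 + max(0, 0, 0) = 1
depth(g(h(b, c, b), h(b, b, b))) = 1 + max(1, 1) = 2
depth(g(c, c)) = 1 + max(0, 0) = 1
depth(h(g(h(b, c, b), h(b, b, b)), g(c, c), b)) = 1 + max(2, 1, 0) = 3
depth(g(h(b, g(c, g(c, b)), h(b, g(c, b), h(b, b, b))), h(g(h(b, c, b), h(b, b, b)), g(c, c), b))) = 1 + max(3, 3) = 4
depth(g(g(c, b), b)) = 1 + max(1, 0) = 2
depth(g(g(g(c, b), b), b)) = 1 + max(2, 0) = 3
depth(h(b, c, c)) = 1 + max(0, 0, 0) = 1
depth(h(b, b, c)) = 1 + max(0, 0, 0) = 1
depth(g(h(b, c, c), h(b, b, c))) = 1 + max(1, 1) = 2
depth(g(g(h(b, c, c), h(b, b, c)), c)) = 1 + max(2, 0) = 3
depth(g(g(g(g(c, b), b), b), g(g(h(b, c, c), h(b, b, c)), c))) = 1 + max(3, 3) = 4
depth(h(b, g(h(b, g(c, g(c, b)), h(b, g(c, b), h(b, b, b))), h(g(h(b, c, b), h(b, b, b)), g(c, c), b)), g(g(g(g(c, b), b), b), g(g(h(b, c, c), h(b, b, c)), c)))) = 1 + max(0, 4, 4) = 5

5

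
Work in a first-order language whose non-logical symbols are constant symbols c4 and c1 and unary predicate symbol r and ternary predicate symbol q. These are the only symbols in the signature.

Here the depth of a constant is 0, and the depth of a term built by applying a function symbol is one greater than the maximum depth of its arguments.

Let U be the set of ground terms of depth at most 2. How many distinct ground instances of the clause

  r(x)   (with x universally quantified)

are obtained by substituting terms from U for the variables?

2

Ground terms of depth ≤ 2:
  With no function symbols every ground term is a constant, so there are exactly 2 ground terms at every depth bound.
  N_0 = 2
  N_1 = 2
  N_2 = 2
  Explicitly: c4, c1.
So there are 2 ground terms available for substitution.
The clause has 1 distinct variable (x), which appears in the body. In the free term algebra distinct substitutions yield syntactically distinct ground instances.
Number of ground instances = 2.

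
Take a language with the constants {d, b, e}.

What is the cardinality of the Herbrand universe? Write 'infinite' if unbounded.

3

There are no function symbols, so every ground term is one of the 3 constants.
The Herbrand universe is {d, b, e}, which is finite with 3 elements.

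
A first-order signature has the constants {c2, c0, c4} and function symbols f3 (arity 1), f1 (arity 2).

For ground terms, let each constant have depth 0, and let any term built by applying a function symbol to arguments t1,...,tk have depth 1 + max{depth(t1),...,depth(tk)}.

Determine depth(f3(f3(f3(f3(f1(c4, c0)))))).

depth(f1(c4, c0)) = 1 + max(0, 0) = 1
depth(f3(f1(c4, c0))) = 1 + depth(f1(c4, c0)) = 1 + 1 = 2
depth(f3(f3(f1(c4, c0)))) = 1 + depth(f3(f1(c4, c0))) = 1 + 2 = 3
depth(f3(f3(f3(f1(c4, c0))))) = 1 + depth(f3(f3(f1(c4, c0)))) = 1 + 3 = 4
depth(f3(f3(f3(f3(f1(c4, c0)))))) = 1 + depth(f3(f3(f3(f1(c4, c0))))) = 1 + 4 = 5

5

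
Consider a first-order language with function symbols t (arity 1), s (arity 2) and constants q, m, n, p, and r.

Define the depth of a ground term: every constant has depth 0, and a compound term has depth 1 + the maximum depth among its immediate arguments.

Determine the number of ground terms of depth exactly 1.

Count level by level. With function symbols t/1, s/2, the terms of depth ≤ k are the 5 constants together with each function applied to depth-≤(k−1) tuples, so N_k = 5 + N_{k-1} + N_{k-1}^2.
N_0 = 5
N_1 = 5 + 5 + 5^2 = 35
Terms of depth exactly 1: N_1 − N_0 = 35 − 5 = 30.

30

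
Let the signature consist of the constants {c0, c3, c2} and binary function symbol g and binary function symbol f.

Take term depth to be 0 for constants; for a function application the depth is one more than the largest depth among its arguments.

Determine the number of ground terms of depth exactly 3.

1565568

If N_k denotes the number of depth-≤k ground terms, the 3 constants give N_0 = 3, and each function symbol of arity r contributes N_{k-1}^r new terms at level k: N_k = 3 + N_{k-1}^2 + N_{k-1}^2.
N_0 = 3
N_1 = 3 + 3^2 + 3^2 = 21
N_2 = 3 + 21^2 + 21^2 = 885
N_3 = 3 + 885^2 + 885^2 = 1566453
Terms of depth exactly 3: N_3 − N_2 = 1566453 − 885 = 1565568.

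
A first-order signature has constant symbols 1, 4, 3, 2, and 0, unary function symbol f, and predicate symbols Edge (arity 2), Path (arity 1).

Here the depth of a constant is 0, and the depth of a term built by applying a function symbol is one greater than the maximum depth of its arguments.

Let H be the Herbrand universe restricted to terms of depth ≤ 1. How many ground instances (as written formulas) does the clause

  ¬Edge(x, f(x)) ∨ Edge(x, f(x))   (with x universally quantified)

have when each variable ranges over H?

Ground terms of depth ≤ 1:
  Write N_k for the number of ground terms of depth ≤ k. A term of depth ≤ k is either a constant or a function symbol applied to arguments of depth ≤ k−1, so N_k = 5 + N_{k-1}.
  N_0 = 5
  N_1 = 5 + 5 = 10
  Explicitly: 1, 4, 3, 2, 0, f(1), f(4), f(3), f(2), f(0).
So there are 10 ground terms available for substitution.
There is 1 variable to instantiate (x),  occurring in at least one literal, so different choices give different ground instances.
Number of ground instances = 10.

10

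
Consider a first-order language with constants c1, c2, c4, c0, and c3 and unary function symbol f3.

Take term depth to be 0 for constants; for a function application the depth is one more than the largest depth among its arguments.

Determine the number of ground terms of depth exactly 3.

5

Write N_k for the number of ground terms of depth ≤ k. A term of depth ≤ k is either a constant or a function symbol applied to arguments of depth ≤ k−1, so N_k = 5 + N_{k-1}.
N_0 = 5
N_1 = 5 + 5 = 10
N_2 = 5 + 10 = 15
N_3 = 5 + 15 = 20
Terms of depth exactly 3: N_3 − N_2 = 20 − 15 = 5.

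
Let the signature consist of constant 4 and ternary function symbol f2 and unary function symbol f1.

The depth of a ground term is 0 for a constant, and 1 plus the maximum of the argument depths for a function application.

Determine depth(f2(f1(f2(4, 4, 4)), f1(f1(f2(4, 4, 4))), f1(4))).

4

depth(f2(4, 4, 4)) = 1 + max(0, 0, 0) = 1
depth(f1(f2(4, 4, 4))) = 1 + depth(f2(4, 4, 4)) = 1 + 1 = 2
depth(f1(f1(f2(4, 4, 4)))) = 1 + depth(f1(f2(4, 4, 4))) = 1 + 2 = 3
depth(f1(4)) = 1 + depth(4) = 1 + 0 = 1
depth(f2(f1(f2(4, 4, 4)), f1(f1(f2(4, 4, 4))), f1(4))) = 1 + max(2, 3, 1) = 4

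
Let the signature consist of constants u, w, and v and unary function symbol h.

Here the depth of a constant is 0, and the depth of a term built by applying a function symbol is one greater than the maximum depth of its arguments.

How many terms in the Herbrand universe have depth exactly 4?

Write N_k for the number of ground terms of depth ≤ k. A term of depth ≤ k is either a constant or a function symbol applied to arguments of depth ≤ k−1, so N_k = 3 + N_{k-1}.
N_0 = 3
N_1 = 3 + 3 = 6
N_2 = 3 + 6 = 9
N_3 = 3 + 9 = 12
N_4 = 3 + 12 = 15
Terms of depth exactly 4: N_4 − N_3 = 15 − 12 = 3.

3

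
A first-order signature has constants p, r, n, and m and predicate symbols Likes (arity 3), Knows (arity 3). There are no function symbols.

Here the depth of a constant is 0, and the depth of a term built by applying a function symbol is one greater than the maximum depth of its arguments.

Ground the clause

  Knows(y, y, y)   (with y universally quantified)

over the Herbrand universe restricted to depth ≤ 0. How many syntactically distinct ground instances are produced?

Ground terms of depth ≤ 0:
  With no function symbols every ground term is a constant, so there are exactly 4 ground terms at every depth bound.
  N_0 = 4
  Explicitly: p, r, n, m.
So there are 4 ground terms available for substitution.
There is 1 variable to instantiate (y),  occurring in at least one literal, so different choices give different ground instances.
Number of ground instances = 4.

4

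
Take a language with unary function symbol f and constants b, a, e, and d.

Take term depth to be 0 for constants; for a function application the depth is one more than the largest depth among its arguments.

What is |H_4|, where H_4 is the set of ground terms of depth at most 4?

Let N_k = |{terms of depth ≤ k}|. Then N_0 = 4 and N_k = 4 + N_{k-1} for k ≥ 1 (one summand per function symbol, arity giving the exponent).
N_0 = 4
N_1 = 4 + 4 = 8
N_2 = 4 + 8 = 12
N_3 = 4 + 12 = 16
N_4 = 4 + 16 = 20

20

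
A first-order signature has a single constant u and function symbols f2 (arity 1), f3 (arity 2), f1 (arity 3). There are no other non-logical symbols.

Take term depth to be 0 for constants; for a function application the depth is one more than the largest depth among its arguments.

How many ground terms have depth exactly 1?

3

Write N_k for the number of ground terms of depth ≤ k. A term of depth ≤ k is either a constant or a function symbol applied to arguments of depth ≤ k−1, so N_k = 1 + N_{k-1} + N_{k-1}^2 + N_{k-1}^3.
N_0 = 1
N_1 = 1 + 1 + 1^2 + 1^3 = 4
Terms of depth exactly 1: N_1 − N_0 = 4 − 1 = 3.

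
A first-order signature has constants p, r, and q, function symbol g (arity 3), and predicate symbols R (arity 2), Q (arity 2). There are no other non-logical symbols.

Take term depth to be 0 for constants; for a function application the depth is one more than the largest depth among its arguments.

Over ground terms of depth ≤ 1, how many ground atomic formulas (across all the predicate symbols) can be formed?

First count ground terms of depth ≤ 1.
Write N_k for the number of ground terms of depth ≤ k. A term of depth ≤ k is either a constant or a function symbol applied to arguments of depth ≤ k−1, so N_k = 3 + N_{k-1}^3.
N_0 = 3
N_1 = 3 + 3^3 = 30
So |H| = 30.
Ground atoms are formed by filling each argument slot of a predicate with a term from H, so an r-ary predicate gives |H|^r atoms:
  R: 30^2 = 900;  Q: 30^2 = 900
Total ground atoms: 900 + 900 = 1800.

1800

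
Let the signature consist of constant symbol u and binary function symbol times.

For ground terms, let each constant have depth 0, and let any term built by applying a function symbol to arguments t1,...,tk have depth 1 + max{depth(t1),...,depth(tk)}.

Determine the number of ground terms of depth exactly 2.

If N_k denotes the number of depth-≤k ground terms, the 1 constant gives N_0 = 1, and each function symbol of arity r contributes N_{k-1}^r new terms at level k: N_k = 1 + N_{k-1}^2.
N_0 = 1
N_1 = 1 + 1^2 = 2
N_2 = 1 + 2^2 = 5
Terms of depth exactly 2: N_2 − N_1 = 5 − 2 = 3.

3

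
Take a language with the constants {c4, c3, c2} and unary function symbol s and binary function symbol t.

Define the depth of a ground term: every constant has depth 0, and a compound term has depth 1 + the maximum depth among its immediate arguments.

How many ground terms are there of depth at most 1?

15

Let N_k count ground terms of depth at most k. Each non-constant term of depth ≤ k is some function symbol applied to depth-≤(k−1) arguments, giving N_k = 3 + N_{k-1} + N_{k-1}^2.
N_0 = 3
N_1 = 3 + 3 + 3^2 = 15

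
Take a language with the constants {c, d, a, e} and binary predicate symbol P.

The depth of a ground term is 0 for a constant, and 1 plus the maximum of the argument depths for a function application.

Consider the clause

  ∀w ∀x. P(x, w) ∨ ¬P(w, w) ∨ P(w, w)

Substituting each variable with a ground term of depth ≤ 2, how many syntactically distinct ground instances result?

16

Ground terms of depth ≤ 2:
  With no function symbols every ground term is a constant, so there are exactly 4 ground terms at every depth bound.
  N_0 = 4
  N_1 = 4
  N_2 = 4
  Explicitly: c, d, a, e.
So there are 4 ground terms available for substitution.
The body mentions every one of the 2 quantified variables; since ground terms form a free algebra, no two substitutions collapse to the same formula.
Number of ground instances = 4^2 = 16.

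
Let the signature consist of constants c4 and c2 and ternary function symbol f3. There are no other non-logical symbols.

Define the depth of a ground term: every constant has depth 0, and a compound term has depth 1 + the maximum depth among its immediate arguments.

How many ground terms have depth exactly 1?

Let N_k = |{terms of depth ≤ k}|. Then N_0 = 2 and N_k = 2 + N_{k-1}^3 for k ≥ 1 (one summand per function symbol, arity giving the exponent).
N_0 = 2
N_1 = 2 + 2^3 = 10
Terms of depth exactly 1: N_1 − N_0 = 10 − 2 = 8.

8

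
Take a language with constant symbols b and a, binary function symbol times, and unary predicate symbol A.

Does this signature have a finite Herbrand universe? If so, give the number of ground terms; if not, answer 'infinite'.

The signature has at least one function symbol (times, arity 2) and at least one constant (b).
Iterating times gives infinitely many distinct ground terms: b, times(b, b), times(times(b, b), times(b, b)), ...
So the Herbrand universe is infinite.

infinite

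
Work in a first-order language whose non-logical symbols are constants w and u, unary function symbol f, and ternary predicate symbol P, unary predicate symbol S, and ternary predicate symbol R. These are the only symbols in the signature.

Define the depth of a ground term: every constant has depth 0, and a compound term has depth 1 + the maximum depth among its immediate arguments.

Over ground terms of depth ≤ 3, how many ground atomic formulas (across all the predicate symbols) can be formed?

First count ground terms of depth ≤ 3.
Count level by level. With function symbols f/1, the terms of depth ≤ k are the 2 constants together with each function applied to depth-≤(k−1) tuples, so N_k = 2 + N_{k-1}.
N_0 = 2
N_1 = 2 + 2 = 4
N_2 = 2 + 4 = 6
N_3 = 2 + 6 = 8
Explicitly: w, u, f(w), f(u), f(f(w)), f(f(u)), f(f(f(w))), f(f(f(u))).
So |H| = 8.
Ground atoms are formed by filling each argument slot of a predicate with a term from H, so an r-ary predicate gives |H|^r atoms:
  P: 8^3 = 512;  S: 8;  R: 8^3 = 512
Total ground atoms: 512 + 8 + 512 = 1032.

1032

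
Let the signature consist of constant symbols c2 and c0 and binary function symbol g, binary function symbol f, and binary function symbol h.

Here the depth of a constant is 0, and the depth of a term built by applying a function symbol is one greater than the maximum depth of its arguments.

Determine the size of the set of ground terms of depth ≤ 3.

1044302

If N_k denotes the number of depth-≤k ground terms, the 2 constants give N_0 = 2, and each function symbol of arity r contributes N_{k-1}^r new terms at level k: N_k = 2 + N_{k-1}^2 + N_{k-1}^2 + N_{k-1}^2.
N_0 = 2
N_1 = 2 + 2^2 + 2^2 + 2^2 = 14
N_2 = 2 + 14^2 + 14^2 + 14^2 = 590
N_3 = 2 + 590^2 + 590^2 + 590^2 = 1044302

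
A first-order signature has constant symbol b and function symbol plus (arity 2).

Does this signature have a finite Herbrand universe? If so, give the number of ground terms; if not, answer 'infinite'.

The signature has at least one function symbol (plus, arity 2) and at least one constant (b).
Iterating plus gives infinitely many distinct ground terms: b, plus(b, b), plus(plus(b, b), plus(b, b)), ...
So the Herbrand universe is infinite.

infinite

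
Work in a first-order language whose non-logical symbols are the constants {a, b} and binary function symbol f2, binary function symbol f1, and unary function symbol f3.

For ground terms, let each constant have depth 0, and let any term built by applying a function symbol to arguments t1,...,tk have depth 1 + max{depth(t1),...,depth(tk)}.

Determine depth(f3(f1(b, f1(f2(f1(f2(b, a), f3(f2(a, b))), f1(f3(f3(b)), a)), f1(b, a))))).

depth(f2(b, a)) = 1 + max(0, 0) = 1
depth(f2(a, b)) = 1 + max(0, 0) = 1
depth(f3(f2(a, b))) = 1 + depth(f2(a, b)) = 1 + 1 = 2
depth(f1(f2(b, a), f3(f2(a, b)))) = 1 + max(1, 2) = 3
depth(f3(b)) = 1 + depth(b) = 1 + 0 = 1
depth(f3(f3(b))) = 1 + depth(f3(b)) = 1 + 1 = 2
depth(f1(f3(f3(b)), a)) = 1 + max(2, 0) = 3
depth(f2(f1(f2(b, a), f3(f2(a, b))), f1(f3(f3(b)), a))) = 1 + max(3, 3) = 4
depth(f1(b, a)) = 1 + max(0, 0) = 1
depth(f1(f2(f1(f2(b, a), f3(f2(a, b))), f1(f3(f3(b)), a)), f1(b, a))) = 1 + max(4, 1) = 5
depth(f1(b, f1(f2(f1(f2(b, a), f3(f2(a, b))), f1(f3(f3(b)), a)), f1(b, a)))) = 1 + max(0, 5) = 6
depth(f3(f1(b, f1(f2(f1(f2(b, a), f3(f2(a, b))), f1(f3(f3(b)), a)), f1(b, a))))) = 1 + depth(f1(b, f1(f2(f1(f2(b, a), f3(f2(a, b))), f1(f3(f3(b)), a)), f1(b, a)))) = 1 + 6 = 7

7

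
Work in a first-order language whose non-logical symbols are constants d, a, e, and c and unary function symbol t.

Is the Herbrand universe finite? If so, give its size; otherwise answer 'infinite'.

infinite

The signature has at least one function symbol (t, arity 1) and at least one constant (d).
Iterating t gives infinitely many distinct ground terms: d, t(d), t(t(d)), ...
So the Herbrand universe is infinite.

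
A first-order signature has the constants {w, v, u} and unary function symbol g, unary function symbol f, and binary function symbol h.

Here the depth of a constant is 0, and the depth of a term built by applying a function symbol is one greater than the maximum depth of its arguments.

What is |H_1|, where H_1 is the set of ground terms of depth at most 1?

18

If N_k denotes the number of depth-≤k ground terms, the 3 constants give N_0 = 3, and each function symbol of arity r contributes N_{k-1}^r new terms at level k: N_k = 3 + N_{k-1} + N_{k-1} + N_{k-1}^2.
N_0 = 3
N_1 = 3 + 3 + 3 + 3^2 = 18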